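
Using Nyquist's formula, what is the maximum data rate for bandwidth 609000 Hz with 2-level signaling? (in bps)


Rate = 2 * B * log2(M) = 2 * 609000 * 1.0 = 1218000.0

1218000.0 bps


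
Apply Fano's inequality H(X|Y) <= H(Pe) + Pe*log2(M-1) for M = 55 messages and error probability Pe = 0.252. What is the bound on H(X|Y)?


H(Pe) = -Pe*log2(Pe) - (1-Pe)*log2(1-Pe) = -0.252*log2(0.252) - 0.748*log2(0.748) = 0.501103 + 0.313330 = 0.8144. Pe*log2(M-1) = 0.252*log2(54) = 1.450232. Bound = H(Pe) + Pe*log2(M-1) = 0.501103 + 0.313330 + 1.450232 = 2.2647

2.2647 bits


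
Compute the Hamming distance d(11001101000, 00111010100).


Count differing positions: ^ ^ ^ ^ . ^ ^ ^ ^ . . = 8 differences

8


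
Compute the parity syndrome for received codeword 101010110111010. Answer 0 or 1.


Syndrome = XOR of all bits = 1 XOR 0 XOR 1 XOR 0 XOR 1 XOR 0 XOR 1 XOR 1 XOR 0 XOR 1 XOR 1 XOR 1 XOR 0 XOR 1 XOR 0 = 1

1


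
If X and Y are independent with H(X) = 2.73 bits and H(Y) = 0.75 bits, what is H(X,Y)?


For independent variables, H(X,Y) = H(X) + H(Y) = 2.73 + 0.75 = 3.48

3.48 bits


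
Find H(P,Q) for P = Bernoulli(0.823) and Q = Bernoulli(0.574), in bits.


H(P,Q) = -p*log2(q) - (1-p)*log2(1-q). -0.823*log2(0.574) = 0.659122; -0.177*log2(0.426) = 0.217900. H(P,Q) = 0.659122 + 0.217900 = 0.877

0.877 bits


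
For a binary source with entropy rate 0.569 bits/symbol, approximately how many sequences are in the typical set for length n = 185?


log2|A_typical| = nH = 185 * 0.569 = 105.265, so |A_typical| ~ 2^105.265 = 4.874e+31

4.874e+31


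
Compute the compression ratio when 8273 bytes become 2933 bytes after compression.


Ratio = original / compressed = 8273 / 2933 = 2.8207

2.8207


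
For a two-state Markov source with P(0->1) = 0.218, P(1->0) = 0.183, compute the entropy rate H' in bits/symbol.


Stationary distribution: pi_0 = p10/(p01+p10) = 0.4564, pi_1 = 0.5436. Entropy rate H' = pi_0*H(p01) + pi_1*H(p10) = 0.4564*0.7565 + 0.5436*0.6866 = 0.7185

0.7185 bits/symbol


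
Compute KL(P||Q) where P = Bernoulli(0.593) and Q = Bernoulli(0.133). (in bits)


KL = p*log2(p/q) + (1-p)*log2((1-p)/(1-q)) = 0.593*log2(0.593/0.133) + 0.407*log2(0.407/0.867) = 0.8348

0.8348 bits


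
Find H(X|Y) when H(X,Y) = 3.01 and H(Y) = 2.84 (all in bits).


H(X|Y) = H(X,Y) - H(Y) = 3.01 - 2.84 = 0.17

0.17 bits


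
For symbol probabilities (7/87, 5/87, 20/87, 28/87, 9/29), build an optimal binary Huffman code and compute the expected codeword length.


Huffman construction (repeatedly merge the two least-probable nodes; each merge adds 1 bit to every symbol beneath it): 5/87 + 7/87 = 4/29; 4/29 + 20/87 = 32/87; 9/29 + 28/87 = 55/87; 32/87 + 55/87 = 1. Resulting codeword lengths (in the order the probabilities were given): (3, 3, 2, 2, 2). L_avg = sum(p_i * l_i) = 7/87*3 + 5/87*3 + 20/87*2 + 28/87*2 + 9/29*2 = 62/29 = 2.1379

2.1379 bits


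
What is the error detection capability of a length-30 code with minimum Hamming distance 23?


Detection capability = d_min - 1 = 23 - 1 = 22

22 errors


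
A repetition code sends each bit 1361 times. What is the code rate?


Rate = k/n = 1/1361

1/1361


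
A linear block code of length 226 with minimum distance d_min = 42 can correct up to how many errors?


Correction capability = floor((d-1)/2) = floor((42-1)/2) = 20

20 errors


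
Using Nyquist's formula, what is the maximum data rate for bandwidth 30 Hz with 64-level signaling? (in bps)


Rate = 2 * B * log2(M) = 2 * 30 * 6.0 = 360.0

360.0 bps


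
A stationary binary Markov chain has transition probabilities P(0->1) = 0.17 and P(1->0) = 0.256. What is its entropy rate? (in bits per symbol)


Stationary distribution: pi_0 = p10/(p01+p10) = 0.6009, pi_1 = 0.3991. Entropy rate H' = pi_0*H(p01) + pi_1*H(p10) = 0.6009*0.6577 + 0.3991*0.8207 = 0.7227

0.7227 bits/symbol


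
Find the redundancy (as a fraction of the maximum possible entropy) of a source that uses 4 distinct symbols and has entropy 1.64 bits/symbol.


H_max = log2(K) = log2(4) = 2.0 bits/symbol. Redundancy = 1 - H/H_max = 1 - 1.64/2.0 = 1 - 0.82 = 0.18

0.18


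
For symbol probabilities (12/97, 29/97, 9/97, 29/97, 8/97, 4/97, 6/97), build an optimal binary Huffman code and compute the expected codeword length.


Huffman construction (repeatedly merge the two least-probable nodes; each merge adds 1 bit to every symbol beneath it): 4/97 + 6/97 = 10/97; 8/97 + 9/97 = 17/97; 10/97 + 12/97 = 22/97; 17/97 + 22/97 = 39/97; 29/97 + 29/97 = 58/97; 39/97 + 58/97 = 1. Resulting codeword lengths (in the order the probabilities were given): (3, 2, 3, 2, 3, 4, 4). L_avg = sum(p_i * l_i) = 12/97*3 + 29/97*2 + 9/97*3 + 29/97*2 + 8/97*3 + 4/97*4 + 6/97*4 = 243/97 = 2.5052

2.5052 bits


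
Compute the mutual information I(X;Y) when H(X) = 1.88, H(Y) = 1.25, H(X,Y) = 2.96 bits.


I(X;Y) = H(X) + H(Y) - H(X,Y) = 1.88 + 1.25 - 2.96 = 0.17

0.17 bits


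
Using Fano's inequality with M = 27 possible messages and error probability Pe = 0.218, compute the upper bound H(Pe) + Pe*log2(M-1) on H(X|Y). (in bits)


H(Pe) = -Pe*log2(Pe) - (1-Pe)*log2(1-Pe) = -0.218*log2(0.218) - 0.782*log2(0.782) = 0.479077 + 0.277422 = 0.7565. Pe*log2(M-1) = 0.218*log2(26) = 1.024696. Bound = H(Pe) + Pe*log2(M-1) = 0.479077 + 0.277422 + 1.024696 = 1.7812

1.7812 bits


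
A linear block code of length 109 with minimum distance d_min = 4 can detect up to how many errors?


Detection capability = d_min - 1 = 4 - 1 = 3

3 errors


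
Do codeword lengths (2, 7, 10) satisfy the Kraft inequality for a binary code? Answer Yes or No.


Kraft sum = sum(2^(-l_i)) = 0.2588, need <= 1. Result: satisfied (a binary prefix-free code with these lengths exists)

Yes


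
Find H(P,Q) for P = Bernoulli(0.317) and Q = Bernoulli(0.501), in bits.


H(P,Q) = -p*log2(q) - (1-p)*log2(1-q). -0.317*log2(0.501) = 0.316086; -0.683*log2(0.499) = 0.684973. H(P,Q) = 0.316086 + 0.684973 = 1.0011

1.0011 bits


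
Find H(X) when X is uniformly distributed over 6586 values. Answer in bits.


H = log2(n) = log2(6586) = 12.6852

12.6852 bits


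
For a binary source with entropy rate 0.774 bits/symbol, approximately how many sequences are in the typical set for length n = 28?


log2|A_typical| = nH = 28 * 0.774 = 21.672, so |A_typical| ~ 2^21.672 = 3.341e+06

3.341e+06


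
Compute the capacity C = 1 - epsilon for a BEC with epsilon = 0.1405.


C = 1 - epsilon = 1 - 0.1405 = 0.8595

0.8595 bits


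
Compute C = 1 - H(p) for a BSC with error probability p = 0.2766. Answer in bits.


H(p) = -p*log2(p) - (1-p)*log2(1-p) = -0.2766*log2(0.2766) - 0.7234*log2(0.7234) = 0.512852 + 0.337925 = 0.8508. C = 1 - H(p) = 1 - 0.8508 = 0.1492

0.1492 bits


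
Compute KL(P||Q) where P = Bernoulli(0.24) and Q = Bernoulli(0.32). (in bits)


KL = p*log2(p/q) + (1-p)*log2((1-p)/(1-q)) = 0.24*log2(0.24/0.32) + 0.76*log2(0.76/0.68) = 0.0223

0.0223 bits


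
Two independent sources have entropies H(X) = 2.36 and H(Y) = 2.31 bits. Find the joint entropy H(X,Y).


For independent variables, H(X,Y) = H(X) + H(Y) = 2.36 + 2.31 = 4.67

4.67 bits


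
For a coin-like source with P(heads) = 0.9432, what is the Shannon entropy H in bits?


H = -p*log2(p) - (1-p)*log2(1-p). -0.9432*log2(0.9432) = 0.079572; -0.0568*log2(0.0568) = 0.235036. H = 0.079572 + 0.235036 = 0.3146

0.3146 bits


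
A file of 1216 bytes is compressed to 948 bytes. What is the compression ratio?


Ratio = original / compressed = 1216 / 948 = 1.2827

1.2827


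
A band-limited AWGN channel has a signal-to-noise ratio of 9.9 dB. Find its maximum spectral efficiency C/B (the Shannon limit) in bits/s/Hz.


SNR_linear = 10^(9.9/10) = 9.7724; C/B = log2(1 + SNR_linear) = log2(1 + 9.7724) = 3.4293

3.4293 bits/s/Hz


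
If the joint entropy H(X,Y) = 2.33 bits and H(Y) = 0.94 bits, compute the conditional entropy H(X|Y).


H(X|Y) = H(X,Y) - H(Y) = 2.33 - 0.94 = 1.39

1.39 bits


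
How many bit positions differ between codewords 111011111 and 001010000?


Count differing positions: ^ ^ . . . ^ ^ ^ ^ = 6 differences

6


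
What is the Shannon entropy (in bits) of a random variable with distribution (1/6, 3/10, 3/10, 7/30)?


H = -sum(p_i * log2(p_i)). Terms: -(1/6)*log2(1/6) = 0.430827; -(3/10)*log2(3/10) = 0.521090; -(3/10)*log2(3/10) = 0.521090; -(7/30)*log2(7/30) = 0.489892. H = 0.430827 + 0.521090 + 0.521090 + 0.489892 = 1.9629

1.9629 bits


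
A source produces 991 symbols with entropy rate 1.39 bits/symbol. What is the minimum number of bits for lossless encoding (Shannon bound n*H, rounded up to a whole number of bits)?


Minimum bits >= n * H = 991 * 1.39 = 1377.49, rounded up to a whole number of bits = 1378

1378 bits


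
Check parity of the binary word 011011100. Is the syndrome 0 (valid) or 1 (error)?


Syndrome = XOR of all bits = 0 XOR 1 XOR 1 XOR 0 XOR 1 XOR 1 XOR 1 XOR 0 XOR 0 = 1

1


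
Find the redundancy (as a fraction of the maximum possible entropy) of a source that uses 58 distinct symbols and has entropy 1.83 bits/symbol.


H_max = log2(K) = log2(58) = 5.858 bits/symbol. Redundancy = 1 - H/H_max = 1 - 1.83/5.858 = 1 - 0.3124 = 0.6876

0.6876


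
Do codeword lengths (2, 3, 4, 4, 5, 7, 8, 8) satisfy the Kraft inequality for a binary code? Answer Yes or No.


Kraft sum = sum(2^(-l_i)) = 0.5469, need <= 1. Result: satisfied (a binary prefix-free code with these lengths exists)

Yes


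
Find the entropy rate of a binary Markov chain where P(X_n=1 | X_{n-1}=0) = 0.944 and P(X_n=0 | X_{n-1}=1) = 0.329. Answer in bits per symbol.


Stationary distribution: pi_0 = p10/(p01+p10) = 0.2584, pi_1 = 0.7416. Entropy rate H' = pi_0*H(p01) + pi_1*H(p10) = 0.2584*0.3114 + 0.7416*0.9139 = 0.7582

0.7582 bits/symbol


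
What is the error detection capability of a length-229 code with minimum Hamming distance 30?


Detection capability = d_min - 1 = 30 - 1 = 29

29 errors


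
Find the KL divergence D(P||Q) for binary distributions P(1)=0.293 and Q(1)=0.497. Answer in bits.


KL = p*log2(p/q) + (1-p)*log2((1-p)/(1-q)) = 0.293*log2(0.293/0.497) + 0.707*log2(0.707/0.503) = 0.1239

0.1239 bits


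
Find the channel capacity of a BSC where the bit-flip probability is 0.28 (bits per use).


H(p) = -p*log2(p) - (1-p)*log2(1-p) = -0.28*log2(0.28) - 0.72*log2(0.72) = 0.514220 + 0.341230 = 0.8555. C = 1 - H(p) = 1 - 0.8555 = 0.1445

0.1445 bits


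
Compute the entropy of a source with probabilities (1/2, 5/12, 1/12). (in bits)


H = -sum(p_i * log2(p_i)). Terms: -(1/2)*log2(1/2) = 0.500000; -(5/12)*log2(5/12) = 0.526264; -(1/12)*log2(1/12) = 0.298747. H = 0.500000 + 0.526264 + 0.298747 = 1.325

1.325 bits


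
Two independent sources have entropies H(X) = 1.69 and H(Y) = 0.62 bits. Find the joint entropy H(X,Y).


For independent variables, H(X,Y) = H(X) + H(Y) = 1.69 + 0.62 = 2.31

2.31 bits


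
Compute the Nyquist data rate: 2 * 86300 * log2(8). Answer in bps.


Rate = 2 * B * log2(M) = 2 * 86300 * 3.0 = 517800.0

517800.0 bps


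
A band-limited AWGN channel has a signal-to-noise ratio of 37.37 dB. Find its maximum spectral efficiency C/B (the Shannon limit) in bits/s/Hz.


SNR_linear = 10^(37.37/10) = 5457.5786; C/B = log2(1 + SNR_linear) = log2(1 + 5457.5786) = 12.4143

12.4143 bits/s/Hz


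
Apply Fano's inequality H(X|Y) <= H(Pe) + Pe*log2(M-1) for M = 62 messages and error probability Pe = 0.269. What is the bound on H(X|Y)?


H(Pe) = -Pe*log2(Pe) - (1-Pe)*log2(1-Pe) = -0.269*log2(0.269) - 0.731*log2(0.731) = 0.509573 + 0.330453 = 0.84. Pe*log2(M-1) = 0.269*log2(61) = 1.595368. Bound = H(Pe) + Pe*log2(M-1) = 0.509573 + 0.330453 + 1.595368 = 2.4354

2.4354 bits


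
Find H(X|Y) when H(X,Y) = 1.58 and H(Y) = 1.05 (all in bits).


H(X|Y) = H(X,Y) - H(Y) = 1.58 - 1.05 = 0.53

0.53 bits


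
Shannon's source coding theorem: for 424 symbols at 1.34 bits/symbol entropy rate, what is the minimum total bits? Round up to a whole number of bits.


Minimum bits >= n * H = 424 * 1.34 = 568.16, rounded up to a whole number of bits = 569

569 bits


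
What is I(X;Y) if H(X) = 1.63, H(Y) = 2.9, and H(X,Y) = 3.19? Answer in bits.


I(X;Y) = H(X) + H(Y) - H(X,Y) = 1.63 + 2.9 - 3.19 = 1.34

1.34 bits


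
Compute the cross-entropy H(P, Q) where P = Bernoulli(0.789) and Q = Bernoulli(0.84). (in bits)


H(P,Q) = -p*log2(q) - (1-p)*log2(1-q). -0.789*log2(0.84) = 0.198464; -0.211*log2(0.16) = 0.557854. H(P,Q) = 0.198464 + 0.557854 = 0.7563

0.7563 bits


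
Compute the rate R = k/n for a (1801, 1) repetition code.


Rate = k/n = 1/1801

1/1801


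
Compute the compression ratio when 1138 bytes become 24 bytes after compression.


Ratio = original / compressed = 1138 / 24 = 47.4167

47.4167


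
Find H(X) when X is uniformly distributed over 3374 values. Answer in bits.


H = log2(n) = log2(3374) = 11.7202

11.7202 bits


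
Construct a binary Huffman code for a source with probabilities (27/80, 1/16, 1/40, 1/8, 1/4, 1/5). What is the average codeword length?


Huffman construction (repeatedly merge the two least-probable nodes; each merge adds 1 bit to every symbol beneath it): 1/40 + 1/16 = 7/80; 7/80 + 1/8 = 17/80; 1/5 + 17/80 = 33/80; 1/4 + 27/80 = 47/80; 33/80 + 47/80 = 1. Resulting codeword lengths (in the order the probabilities were given): (2, 4, 4, 3, 2, 2). L_avg = sum(p_i * l_i) = 27/80*2 + 1/16*4 + 1/40*4 + 1/8*3 + 1/4*2 + 1/5*2 = 23/10 = 2.3

2.3 bits


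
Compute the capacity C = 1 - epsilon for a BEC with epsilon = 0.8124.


C = 1 - epsilon = 1 - 0.8124 = 0.1876

0.1876 bits


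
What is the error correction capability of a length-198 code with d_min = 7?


Correction capability = floor((d-1)/2) = floor((7-1)/2) = 3

3 errors


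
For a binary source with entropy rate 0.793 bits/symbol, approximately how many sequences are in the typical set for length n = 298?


log2|A_typical| = nH = 298 * 0.793 = 236.314, so |A_typical| ~ 2^236.314 = 1.373e+71

1.373e+71


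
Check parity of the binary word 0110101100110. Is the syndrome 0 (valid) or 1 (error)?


Syndrome = XOR of all bits = 0 XOR 1 XOR 1 XOR 0 XOR 1 XOR 0 XOR 1 XOR 1 XOR 0 XOR 0 XOR 1 XOR 1 XOR 0 = 1

1


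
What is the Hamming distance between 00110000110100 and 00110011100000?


Count differing positions: . . . . . . ^ ^ . ^ . ^ . . = 4 differences

4


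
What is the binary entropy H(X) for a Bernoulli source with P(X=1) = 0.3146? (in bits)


H = -p*log2(p) - (1-p)*log2(1-p). -0.3146*log2(0.3146) = 0.524882; -0.6854*log2(0.6854) = 0.373531. H = 0.524882 + 0.373531 = 0.8984

0.8984 bits


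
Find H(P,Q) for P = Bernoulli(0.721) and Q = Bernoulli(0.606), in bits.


H(P,Q) = -p*log2(q) - (1-p)*log2(1-q). -0.721*log2(0.606) = 0.521002; -0.279*log2(0.394) = 0.374901. H(P,Q) = 0.521002 + 0.374901 = 0.8959

0.8959 bits


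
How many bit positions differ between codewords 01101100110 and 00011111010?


Count differing positions: . ^ ^ ^ . . ^ ^ ^ . . = 6 differences

6


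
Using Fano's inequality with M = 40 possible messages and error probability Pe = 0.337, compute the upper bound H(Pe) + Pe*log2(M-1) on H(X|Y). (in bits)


H(Pe) = -Pe*log2(Pe) - (1-Pe)*log2(1-Pe) = -0.337*log2(0.337) - 0.663*log2(0.663) = 0.528813 + 0.393105 = 0.9219. Pe*log2(M-1) = 0.337*log2(39) = 1.781181. Bound = H(Pe) + Pe*log2(M-1) = 0.528813 + 0.393105 + 1.781181 = 2.7031

2.7031 bits


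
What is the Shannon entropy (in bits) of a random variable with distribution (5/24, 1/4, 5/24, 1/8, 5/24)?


H = -sum(p_i * log2(p_i)). Terms: -(5/24)*log2(5/24) = 0.471466; -(1/4)*log2(1/4) = 0.500000; -(5/24)*log2(5/24) = 0.471466; -(1/8)*log2(1/8) = 0.375000; -(5/24)*log2(5/24) = 0.471466. H = 0.471466 + 0.500000 + 0.471466 + 0.375000 + 0.471466 = 2.2894

2.2894 bits


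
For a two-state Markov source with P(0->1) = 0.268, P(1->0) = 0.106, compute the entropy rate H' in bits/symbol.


Stationary distribution: pi_0 = p10/(p01+p10) = 0.2834, pi_1 = 0.7166. Entropy rate H' = pi_0*H(p01) + pi_1*H(p10) = 0.2834*0.8386 + 0.7166*0.4877 = 0.5872

0.5872 bits/symbol


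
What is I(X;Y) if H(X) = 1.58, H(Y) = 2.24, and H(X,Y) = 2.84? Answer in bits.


I(X;Y) = H(X) + H(Y) - H(X,Y) = 1.58 + 2.24 - 2.84 = 0.98

0.98 bits


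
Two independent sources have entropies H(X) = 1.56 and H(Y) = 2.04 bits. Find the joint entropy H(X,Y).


For independent variables, H(X,Y) = H(X) + H(Y) = 1.56 + 2.04 = 3.6

3.6 bits


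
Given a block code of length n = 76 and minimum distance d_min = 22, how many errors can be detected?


Detection capability = d_min - 1 = 22 - 1 = 21

21 errors


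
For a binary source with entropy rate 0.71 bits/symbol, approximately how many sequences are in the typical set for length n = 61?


log2|A_typical| = nH = 61 * 0.71 = 43.31, so |A_typical| ~ 2^43.31 = 1.090e+13

1.090e+13


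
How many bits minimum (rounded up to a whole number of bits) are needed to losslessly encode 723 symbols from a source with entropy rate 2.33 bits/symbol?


Minimum bits >= n * H = 723 * 2.33 = 1684.59, rounded up to a whole number of bits = 1685

1685 bits


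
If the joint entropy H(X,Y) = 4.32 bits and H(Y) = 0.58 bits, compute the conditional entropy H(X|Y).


H(X|Y) = H(X,Y) - H(Y) = 4.32 - 0.58 = 3.74

3.74 bits


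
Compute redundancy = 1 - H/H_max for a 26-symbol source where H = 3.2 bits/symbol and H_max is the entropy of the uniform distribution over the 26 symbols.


H_max = log2(K) = log2(26) = 4.7004 bits/symbol. Redundancy = 1 - H/H_max = 1 - 3.2/4.7004 = 1 - 0.6808 = 0.3192

0.3192


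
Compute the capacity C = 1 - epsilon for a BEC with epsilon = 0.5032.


C = 1 - epsilon = 1 - 0.5032 = 0.4968

0.4968 bits


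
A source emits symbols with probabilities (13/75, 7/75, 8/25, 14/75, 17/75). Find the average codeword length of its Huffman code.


Huffman construction (repeatedly merge the two least-probable nodes; each merge adds 1 bit to every symbol beneath it): 7/75 + 13/75 = 4/15; 14/75 + 17/75 = 31/75; 4/15 + 8/25 = 44/75; 31/75 + 44/75 = 1. Resulting codeword lengths (in the order the probabilities were given): (3, 3, 2, 2, 2). L_avg = sum(p_i * l_i) = 13/75*3 + 7/75*3 + 8/25*2 + 14/75*2 + 17/75*2 = 34/15 = 2.2667

2.2667 bits


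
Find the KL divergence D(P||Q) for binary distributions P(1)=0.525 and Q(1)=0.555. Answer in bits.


KL = p*log2(p/q) + (1-p)*log2((1-p)/(1-q)) = 0.525*log2(0.525/0.555) + 0.475*log2(0.475/0.445) = 0.0026

0.0026 bits


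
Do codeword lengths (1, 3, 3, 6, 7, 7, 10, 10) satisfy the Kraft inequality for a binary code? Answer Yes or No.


Kraft sum = sum(2^(-l_i)) = 0.7832, need <= 1. Result: satisfied (a binary prefix-free code with these lengths exists)

Yes


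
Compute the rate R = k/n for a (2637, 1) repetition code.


Rate = k/n = 1/2637

1/2637


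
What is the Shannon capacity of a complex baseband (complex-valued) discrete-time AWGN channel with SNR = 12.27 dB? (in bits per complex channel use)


SNR_linear = 10^(12.27/10) = 16.8655; C = log2(1 + SNR_linear) = log2(1 + 16.8655) = 4.1591

4.1591 bits/channel use


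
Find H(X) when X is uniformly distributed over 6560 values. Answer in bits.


H = log2(n) = log2(6560) = 12.6795

12.6795 bits


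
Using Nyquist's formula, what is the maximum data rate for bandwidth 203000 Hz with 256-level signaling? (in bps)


Rate = 2 * B * log2(M) = 2 * 203000 * 8.0 = 3248000.0

3248000.0 bps


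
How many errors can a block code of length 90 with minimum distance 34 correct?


Correction capability = floor((d-1)/2) = floor((34-1)/2) = 16

16 errors


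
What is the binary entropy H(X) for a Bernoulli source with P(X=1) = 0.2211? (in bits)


H = -p*log2(p) - (1-p)*log2(1-p). -0.2211*log2(0.2211) = 0.481385; -0.7789*log2(0.7789) = 0.280786. H = 0.481385 + 0.280786 = 0.7622

0.7622 bits


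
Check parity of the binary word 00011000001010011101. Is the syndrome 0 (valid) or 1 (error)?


Syndrome = XOR of all bits = 0 XOR 0 XOR 0 XOR 1 XOR 1 XOR 0 XOR 0 XOR 0 XOR 0 XOR 0 XOR 1 XOR 0 XOR 1 XOR 0 XOR 0 XOR 1 XOR 1 XOR 1 XOR 0 XOR 1 = 0

0


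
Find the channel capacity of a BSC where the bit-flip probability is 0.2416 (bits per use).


H(p) = -p*log2(p) - (1-p)*log2(1-p) = -0.2416*log2(0.2416) - 0.7584*log2(0.7584) = 0.495113 + 0.302578 = 0.7977. C = 1 - H(p) = 1 - 0.7977 = 0.2023

0.2023 bits


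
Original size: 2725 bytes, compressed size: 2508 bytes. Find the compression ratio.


Ratio = original / compressed = 2725 / 2508 = 1.0865

1.0865


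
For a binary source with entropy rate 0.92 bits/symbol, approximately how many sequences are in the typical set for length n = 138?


log2|A_typical| = nH = 138 * 0.92 = 126.96, so |A_typical| ~ 2^126.96 = 1.655e+38

1.655e+38


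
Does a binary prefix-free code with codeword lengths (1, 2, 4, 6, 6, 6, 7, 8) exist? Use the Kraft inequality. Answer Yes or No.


Kraft sum = sum(2^(-l_i)) = 0.8711, need <= 1. Result: satisfied (a binary prefix-free code with these lengths exists)

Yes


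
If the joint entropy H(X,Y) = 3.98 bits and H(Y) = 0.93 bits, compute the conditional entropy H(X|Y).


H(X|Y) = H(X,Y) - H(Y) = 3.98 - 0.93 = 3.05

3.05 bits


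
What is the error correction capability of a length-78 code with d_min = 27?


Correction capability = floor((d-1)/2) = floor((27-1)/2) = 13

13 errors


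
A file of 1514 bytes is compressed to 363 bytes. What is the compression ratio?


Ratio = original / compressed = 1514 / 363 = 4.1708

4.1708


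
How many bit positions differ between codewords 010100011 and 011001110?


Count differing positions: . . ^ ^ . ^ ^ . ^ = 5 differences

5


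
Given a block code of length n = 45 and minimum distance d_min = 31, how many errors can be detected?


Detection capability = d_min - 1 = 31 - 1 = 30

30 errors


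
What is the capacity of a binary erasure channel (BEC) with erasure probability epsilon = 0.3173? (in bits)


C = 1 - epsilon = 1 - 0.3173 = 0.6827

0.6827 bits


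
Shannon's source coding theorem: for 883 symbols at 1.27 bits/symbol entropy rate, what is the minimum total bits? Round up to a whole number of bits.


Minimum bits >= n * H = 883 * 1.27 = 1121.41, rounded up to a whole number of bits = 1122

1122 bits


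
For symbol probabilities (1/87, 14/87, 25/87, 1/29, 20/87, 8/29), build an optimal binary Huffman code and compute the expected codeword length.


Huffman construction (repeatedly merge the two least-probable nodes; each merge adds 1 bit to every symbol beneath it): 1/87 + 1/29 = 4/87; 4/87 + 14/87 = 6/29; 6/29 + 20/87 = 38/87; 8/29 + 25/87 = 49/87; 38/87 + 49/87 = 1. Resulting codeword lengths (in the order the probabilities were given): (4, 3, 2, 4, 2, 2). L_avg = sum(p_i * l_i) = 1/87*4 + 14/87*3 + 25/87*2 + 1/29*4 + 20/87*2 + 8/29*2 = 196/87 = 2.2529

2.2529 bits


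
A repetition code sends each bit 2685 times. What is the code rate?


Rate = k/n = 1/2685

1/2685


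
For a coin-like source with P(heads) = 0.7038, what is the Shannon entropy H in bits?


H = -p*log2(p) - (1-p)*log2(1-p). -0.7038*log2(0.7038) = 0.356660; -0.2962*log2(0.2962) = 0.519937. H = 0.356660 + 0.519937 = 0.8766

0.8766 bits


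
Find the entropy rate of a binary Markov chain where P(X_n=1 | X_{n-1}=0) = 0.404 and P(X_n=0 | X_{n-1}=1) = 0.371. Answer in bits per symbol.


Stationary distribution: pi_0 = p10/(p01+p10) = 0.4787, pi_1 = 0.5213. Entropy rate H' = pi_0*H(p01) + pi_1*H(p10) = 0.4787*0.9732 + 0.5213*0.9514 = 0.9619

0.9619 bits/symbol


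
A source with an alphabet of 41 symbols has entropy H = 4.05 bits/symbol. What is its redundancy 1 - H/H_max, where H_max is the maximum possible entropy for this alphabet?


H_max = log2(K) = log2(41) = 5.3576 bits/symbol. Redundancy = 1 - H/H_max = 1 - 4.05/5.3576 = 1 - 0.7559 = 0.2441

0.2441


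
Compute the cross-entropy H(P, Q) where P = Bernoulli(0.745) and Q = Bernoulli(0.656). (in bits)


H(P,Q) = -p*log2(q) - (1-p)*log2(1-q). -0.745*log2(0.656) = 0.453133; -0.255*log2(0.344) = 0.392577. H(P,Q) = 0.453133 + 0.392577 = 0.8457

0.8457 bits


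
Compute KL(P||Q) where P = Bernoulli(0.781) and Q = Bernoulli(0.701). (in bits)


KL = p*log2(p/q) + (1-p)*log2((1-p)/(1-q)) = 0.781*log2(0.781/0.701) + 0.219*log2(0.219/0.299) = 0.0234

0.0234 bits


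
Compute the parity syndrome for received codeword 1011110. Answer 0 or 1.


Syndrome = XOR of all bits = 1 XOR 0 XOR 1 XOR 1 XOR 1 XOR 1 XOR 0 = 1

1


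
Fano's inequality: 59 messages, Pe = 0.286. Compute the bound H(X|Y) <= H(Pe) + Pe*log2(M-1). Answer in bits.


H(Pe) = -Pe*log2(Pe) - (1-Pe)*log2(1-Pe) = -0.286*log2(0.286) - 0.714*log2(0.714) = 0.516491 + 0.347007 = 0.8635. Pe*log2(M-1) = 0.286*log2(58) = 1.675383. Bound = H(Pe) + Pe*log2(M-1) = 0.516491 + 0.347007 + 1.675383 = 2.5389

2.5389 bits


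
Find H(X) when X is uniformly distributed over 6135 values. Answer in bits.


H = log2(n) = log2(6135) = 12.5828

12.5828 bits


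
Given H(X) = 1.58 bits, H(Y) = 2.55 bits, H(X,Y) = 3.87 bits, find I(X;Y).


I(X;Y) = H(X) + H(Y) - H(X,Y) = 1.58 + 2.55 - 3.87 = 0.26

0.26 bits


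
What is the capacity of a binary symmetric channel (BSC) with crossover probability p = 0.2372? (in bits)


H(p) = -p*log2(p) - (1-p)*log2(1-p) = -0.2372*log2(0.2372) - 0.7628*log2(0.7628) = 0.492385 + 0.297967 = 0.7904. C = 1 - H(p) = 1 - 0.7904 = 0.2096

0.2096 bits


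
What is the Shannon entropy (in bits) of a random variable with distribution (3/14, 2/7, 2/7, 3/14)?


H = -sum(p_i * log2(p_i)). Terms: -(3/14)*log2(3/14) = 0.476227; -(2/7)*log2(2/7) = 0.516387; -(2/7)*log2(2/7) = 0.516387; -(3/14)*log2(3/14) = 0.476227. H = 0.476227 + 0.516387 + 0.516387 + 0.476227 = 1.9852

1.9852 bits


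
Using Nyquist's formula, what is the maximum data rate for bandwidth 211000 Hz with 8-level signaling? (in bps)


Rate = 2 * B * log2(M) = 2 * 211000 * 3.0 = 1266000.0

1266000.0 bps


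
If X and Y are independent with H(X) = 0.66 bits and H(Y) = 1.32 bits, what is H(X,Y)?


For independent variables, H(X,Y) = H(X) + H(Y) = 0.66 + 1.32 = 1.98

1.98 bits


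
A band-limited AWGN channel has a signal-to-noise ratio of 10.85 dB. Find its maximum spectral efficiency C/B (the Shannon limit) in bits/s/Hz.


SNR_linear = 10^(10.85/10) = 12.1619; C/B = log2(1 + SNR_linear) = log2(1 + 12.1619) = 3.7183

3.7183 bits/s/Hz


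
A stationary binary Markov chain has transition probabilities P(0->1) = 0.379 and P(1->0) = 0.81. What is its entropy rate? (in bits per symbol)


Stationary distribution: pi_0 = p10/(p01+p10) = 0.6812, pi_1 = 0.3188. Entropy rate H' = pi_0*H(p01) + pi_1*H(p10) = 0.6812*0.9573 + 0.3188*0.7015 = 0.8758

0.8758 bits/symbol


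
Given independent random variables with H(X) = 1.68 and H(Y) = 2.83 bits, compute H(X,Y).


For independent variables, H(X,Y) = H(X) + H(Y) = 1.68 + 2.83 = 4.51

4.51 bits


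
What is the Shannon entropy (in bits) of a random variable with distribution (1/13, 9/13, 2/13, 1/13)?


H = -sum(p_i * log2(p_i)). Terms: -(1/13)*log2(1/13) = 0.284649; -(9/13)*log2(9/13) = 0.367279; -(2/13)*log2(2/13) = 0.415452; -(1/13)*log2(1/13) = 0.284649. H = 0.284649 + 0.367279 + 0.415452 + 0.284649 = 1.352

1.352 bits


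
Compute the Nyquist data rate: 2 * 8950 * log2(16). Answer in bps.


Rate = 2 * B * log2(M) = 2 * 8950 * 4.0 = 71600.0

71600.0 bps


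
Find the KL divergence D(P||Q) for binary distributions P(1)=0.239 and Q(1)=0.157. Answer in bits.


KL = p*log2(p/q) + (1-p)*log2((1-p)/(1-q)) = 0.239*log2(0.239/0.157) + 0.761*log2(0.761/0.843) = 0.0325

0.0325 bits


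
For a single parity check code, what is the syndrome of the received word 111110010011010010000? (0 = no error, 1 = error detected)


Syndrome = XOR of all bits = 1 XOR 1 XOR 1 XOR 1 XOR 1 XOR 0 XOR 0 XOR 1 XOR 0 XOR 0 XOR 1 XOR 1 XOR 0 XOR 1 XOR 0 XOR 0 XOR 1 XOR 0 XOR 0 XOR 0 XOR 0 = 0

0


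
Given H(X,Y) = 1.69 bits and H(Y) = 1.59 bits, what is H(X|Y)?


H(X|Y) = H(X,Y) - H(Y) = 1.69 - 1.59 = 0.1

0.1 bits


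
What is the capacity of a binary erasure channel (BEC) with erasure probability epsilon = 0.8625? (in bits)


C = 1 - epsilon = 1 - 0.8625 = 0.1375

0.1375 bits


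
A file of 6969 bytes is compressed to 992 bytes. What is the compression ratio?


Ratio = original / compressed = 6969 / 992 = 7.0252

7.0252


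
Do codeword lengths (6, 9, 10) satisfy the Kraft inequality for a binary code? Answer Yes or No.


Kraft sum = sum(2^(-l_i)) = 0.0186, need <= 1. Result: satisfied (a binary prefix-free code with these lengths exists)

Yes


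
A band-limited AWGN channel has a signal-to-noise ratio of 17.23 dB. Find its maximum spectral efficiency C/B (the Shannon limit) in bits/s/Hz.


SNR_linear = 10^(17.23/10) = 52.8445; C/B = log2(1 + SNR_linear) = log2(1 + 52.8445) = 5.7507

5.7507 bits/s/Hz


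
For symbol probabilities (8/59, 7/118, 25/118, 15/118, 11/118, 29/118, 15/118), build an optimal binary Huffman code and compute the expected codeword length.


Huffman construction (repeatedly merge the two least-probable nodes; each merge adds 1 bit to every symbol beneath it): 7/118 + 11/118 = 9/59; 15/118 + 15/118 = 15/59; 8/59 + 9/59 = 17/59; 25/118 + 29/118 = 27/59; 15/59 + 17/59 = 32/59; 27/59 + 32/59 = 1. Resulting codeword lengths (in the order the probabilities were given): (3, 4, 2, 3, 4, 2, 3). L_avg = sum(p_i * l_i) = 8/59*3 + 7/118*4 + 25/118*2 + 15/118*3 + 11/118*4 + 29/118*2 + 15/118*3 = 159/59 = 2.6949

2.6949 bits


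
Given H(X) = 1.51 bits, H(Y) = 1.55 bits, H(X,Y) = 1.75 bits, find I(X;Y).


I(X;Y) = H(X) + H(Y) - H(X,Y) = 1.51 + 1.55 - 1.75 = 1.31

1.31 bits


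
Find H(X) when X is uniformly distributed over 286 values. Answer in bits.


H = log2(n) = log2(286) = 8.1599

8.1599 bits


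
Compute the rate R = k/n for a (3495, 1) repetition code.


Rate = k/n = 1/3495

1/3495


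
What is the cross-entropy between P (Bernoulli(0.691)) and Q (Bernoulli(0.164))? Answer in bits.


H(P,Q) = -p*log2(q) - (1-p)*log2(1-q). -0.691*log2(0.164) = 1.802289; -0.309*log2(0.836) = 0.079853. H(P,Q) = 1.802289 + 0.079853 = 1.8821

1.8821 bits


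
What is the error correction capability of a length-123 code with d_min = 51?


Correction capability = floor((d-1)/2) = floor((51-1)/2) = 25

25 errors


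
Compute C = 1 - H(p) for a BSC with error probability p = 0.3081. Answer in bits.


H(p) = -p*log2(p) - (1-p)*log2(1-p) = -0.3081*log2(0.3081) - 0.6919*log2(0.6919) = 0.523317 + 0.367651 = 0.891. C = 1 - H(p) = 1 - 0.891 = 0.109

0.109 bits


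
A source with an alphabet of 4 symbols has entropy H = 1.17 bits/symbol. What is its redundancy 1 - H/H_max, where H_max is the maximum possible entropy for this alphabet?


H_max = log2(K) = log2(4) = 2.0 bits/symbol. Redundancy = 1 - H/H_max = 1 - 1.17/2.0 = 1 - 0.585 = 0.415

0.415


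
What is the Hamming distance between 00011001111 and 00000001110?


Count differing positions: . . . ^ ^ . . . . . ^ = 3 differences

3


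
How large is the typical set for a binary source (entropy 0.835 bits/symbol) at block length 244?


log2|A_typical| = nH = 244 * 0.835 = 203.74, so |A_typical| ~ 2^203.74 = 2.147e+61

2.147e+61


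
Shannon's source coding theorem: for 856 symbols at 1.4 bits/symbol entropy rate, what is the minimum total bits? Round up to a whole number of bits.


Minimum bits >= n * H = 856 * 1.4 = 1198.4, rounded up to a whole number of bits = 1199

1199 bits


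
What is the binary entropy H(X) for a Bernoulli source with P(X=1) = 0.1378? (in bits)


H = -p*log2(p) - (1-p)*log2(1-p). -0.1378*log2(0.1378) = 0.394019; -0.8622*log2(0.8622) = 0.184429. H = 0.394019 + 0.184429 = 0.5784

0.5784 bits


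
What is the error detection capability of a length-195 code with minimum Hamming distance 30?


Detection capability = d_min - 1 = 30 - 1 = 29

29 errors


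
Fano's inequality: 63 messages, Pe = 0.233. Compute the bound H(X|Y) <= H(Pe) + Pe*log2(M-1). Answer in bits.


H(Pe) = -Pe*log2(Pe) - (1-Pe)*log2(1-Pe) = -0.233*log2(0.233) - 0.767*log2(0.767) = 0.489672 + 0.293532 = 0.7832. Pe*log2(M-1) = 0.233*log2(62) = 1.387328. Bound = H(Pe) + Pe*log2(M-1) = 0.489672 + 0.293532 + 1.387328 = 2.1705

2.1705 bits


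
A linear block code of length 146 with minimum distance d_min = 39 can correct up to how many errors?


Correction capability = floor((d-1)/2) = floor((39-1)/2) = 19

19 errors


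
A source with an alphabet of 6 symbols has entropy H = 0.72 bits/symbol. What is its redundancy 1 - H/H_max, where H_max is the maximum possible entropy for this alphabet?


H_max = log2(K) = log2(6) = 2.585 bits/symbol. Redundancy = 1 - H/H_max = 1 - 0.72/2.585 = 1 - 0.2785 = 0.7215

0.7215


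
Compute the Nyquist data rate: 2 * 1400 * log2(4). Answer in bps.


Rate = 2 * B * log2(M) = 2 * 1400 * 2.0 = 5600.0

5600.0 bps


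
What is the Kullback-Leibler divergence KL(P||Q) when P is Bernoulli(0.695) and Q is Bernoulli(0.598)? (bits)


KL = p*log2(p/q) + (1-p)*log2((1-p)/(1-q)) = 0.695*log2(0.695/0.598) + 0.305*log2(0.305/0.402) = 0.0292

0.0292 bits


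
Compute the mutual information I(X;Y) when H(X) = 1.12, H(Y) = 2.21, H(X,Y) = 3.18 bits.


I(X;Y) = H(X) + H(Y) - H(X,Y) = 1.12 + 2.21 - 3.18 = 0.15

0.15 bits


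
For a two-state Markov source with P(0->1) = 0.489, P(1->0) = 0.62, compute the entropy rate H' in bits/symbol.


Stationary distribution: pi_0 = p10/(p01+p10) = 0.5591, pi_1 = 0.4409. Entropy rate H' = pi_0*H(p01) + pi_1*H(p10) = 0.5591*0.9997 + 0.4409*0.958 = 0.9813

0.9813 bits/symbol


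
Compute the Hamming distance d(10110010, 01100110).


Count differing positions: ^ ^ . ^ . ^ . . = 4 differences

4


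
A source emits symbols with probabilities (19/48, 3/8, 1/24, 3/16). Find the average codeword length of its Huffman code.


Huffman construction (repeatedly merge the two least-probable nodes; each merge adds 1 bit to every symbol beneath it): 1/24 + 3/16 = 11/48; 11/48 + 3/8 = 29/48; 19/48 + 29/48 = 1. Resulting codeword lengths (in the order the probabilities were given): (1, 2, 3, 3). L_avg = sum(p_i * l_i) = 19/48*1 + 3/8*2 + 1/24*3 + 3/16*3 = 11/6 = 1.8333

1.8333 bits


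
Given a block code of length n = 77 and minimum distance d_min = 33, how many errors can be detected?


Detection capability = d_min - 1 = 33 - 1 = 32

32 errors


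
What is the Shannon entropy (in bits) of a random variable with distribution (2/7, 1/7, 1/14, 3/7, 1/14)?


H = -sum(p_i * log2(p_i)). Terms: -(2/7)*log2(2/7) = 0.516387; -(1/7)*log2(1/7) = 0.401051; -(1/14)*log2(1/14) = 0.271954; -(3/7)*log2(3/7) = 0.523882; -(1/14)*log2(1/14) = 0.271954. H = 0.516387 + 0.401051 + 0.271954 + 0.523882 + 0.271954 = 1.9852

1.9852 bits


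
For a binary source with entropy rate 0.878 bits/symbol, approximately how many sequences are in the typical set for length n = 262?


log2|A_typical| = nH = 262 * 0.878 = 230.036, so |A_typical| ~ 2^230.036 = 1.769e+69

1.769e+69


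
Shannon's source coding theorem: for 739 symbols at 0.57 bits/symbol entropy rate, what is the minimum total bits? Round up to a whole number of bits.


Minimum bits >= n * H = 739 * 0.57 = 421.23, rounded up to a whole number of bits = 422

422 bits


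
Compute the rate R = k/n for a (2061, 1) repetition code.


Rate = k/n = 1/2061

1/2061


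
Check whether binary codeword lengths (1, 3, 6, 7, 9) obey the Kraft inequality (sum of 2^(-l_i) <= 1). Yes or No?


Kraft sum = sum(2^(-l_i)) = 0.6504, need <= 1. Result: satisfied (a binary prefix-free code with these lengths exists)

Yes


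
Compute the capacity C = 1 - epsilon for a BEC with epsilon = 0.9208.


C = 1 - epsilon = 1 - 0.9208 = 0.0792

0.0792 bits


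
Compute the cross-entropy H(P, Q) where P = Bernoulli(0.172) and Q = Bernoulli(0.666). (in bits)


H(P,Q) = -p*log2(q) - (1-p)*log2(1-q). -0.172*log2(0.666) = 0.100862; -0.828*log2(0.334) = 1.309962. H(P,Q) = 0.100862 + 1.309962 = 1.4108

1.4108 bits


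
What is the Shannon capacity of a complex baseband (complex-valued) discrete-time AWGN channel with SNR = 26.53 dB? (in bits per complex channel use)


SNR_linear = 10^(26.53/10) = 449.7799; C = log2(1 + SNR_linear) = log2(1 + 449.7799) = 8.8163

8.8163 bits/channel use


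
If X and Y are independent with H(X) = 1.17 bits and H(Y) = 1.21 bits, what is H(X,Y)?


For independent variables, H(X,Y) = H(X) + H(Y) = 1.17 + 1.21 = 2.38

2.38 bits


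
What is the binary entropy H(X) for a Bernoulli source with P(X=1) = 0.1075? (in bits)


H = -p*log2(p) - (1-p)*log2(1-p). -0.1075*log2(0.1075) = 0.345891; -0.8925*log2(0.8925) = 0.146438. H = 0.345891 + 0.146438 = 0.4923

0.4923 bits


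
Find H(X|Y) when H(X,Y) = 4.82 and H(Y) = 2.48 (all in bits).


H(X|Y) = H(X,Y) - H(Y) = 4.82 - 2.48 = 2.34

2.34 bits


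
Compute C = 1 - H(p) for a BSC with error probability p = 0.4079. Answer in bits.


H(p) = -p*log2(p) - (1-p)*log2(1-p) = -0.4079*log2(0.4079) - 0.5921*log2(0.5921) = 0.527705 + 0.447679 = 0.9754. C = 1 - H(p) = 1 - 0.9754 = 0.0246

0.0246 bits


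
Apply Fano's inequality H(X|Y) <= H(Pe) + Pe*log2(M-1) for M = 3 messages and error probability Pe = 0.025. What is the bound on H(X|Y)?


H(Pe) = -Pe*log2(Pe) - (1-Pe)*log2(1-Pe) = -0.025*log2(0.025) - 0.975*log2(0.975) = 0.133048 + 0.035613 = 0.1687. Pe*log2(M-1) = 0.025*log2(2) = 0.025000. Bound = H(Pe) + Pe*log2(M-1) = 0.133048 + 0.035613 + 0.025000 = 0.1937

0.1937 bits


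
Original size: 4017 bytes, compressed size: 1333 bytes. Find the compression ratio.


Ratio = original / compressed = 4017 / 1333 = 3.0135

3.0135


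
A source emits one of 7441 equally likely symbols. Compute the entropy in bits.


H = log2(n) = log2(7441) = 12.8613

12.8613 bits


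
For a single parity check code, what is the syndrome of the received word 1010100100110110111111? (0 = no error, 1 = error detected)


Syndrome = XOR of all bits = 1 XOR 0 XOR 1 XOR 0 XOR 1 XOR 0 XOR 0 XOR 1 XOR 0 XOR 0 XOR 1 XOR 1 XOR 0 XOR 1 XOR 1 XOR 0 XOR 1 XOR 1 XOR 1 XOR 1 XOR 1 XOR 1 = 0

0


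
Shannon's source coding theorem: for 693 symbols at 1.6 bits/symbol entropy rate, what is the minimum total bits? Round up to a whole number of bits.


Minimum bits >= n * H = 693 * 1.6 = 1108.8, rounded up to a whole number of bits = 1109

1109 bits


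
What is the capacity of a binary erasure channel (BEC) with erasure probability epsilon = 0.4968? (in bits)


C = 1 - epsilon = 1 - 0.4968 = 0.5032

0.5032 bits


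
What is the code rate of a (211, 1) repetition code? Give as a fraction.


Rate = k/n = 1/211

1/211


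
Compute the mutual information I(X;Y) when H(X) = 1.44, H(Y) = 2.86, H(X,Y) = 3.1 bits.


I(X;Y) = H(X) + H(Y) - H(X,Y) = 1.44 + 2.86 - 3.1 = 1.2

1.2 bits


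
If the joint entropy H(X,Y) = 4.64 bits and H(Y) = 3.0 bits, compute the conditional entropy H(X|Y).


H(X|Y) = H(X,Y) - H(Y) = 4.64 - 3.0 = 1.64

1.64 bits


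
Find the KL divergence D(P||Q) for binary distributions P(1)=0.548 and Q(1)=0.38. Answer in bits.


KL = p*log2(p/q) + (1-p)*log2((1-p)/(1-q)) = 0.548*log2(0.548/0.38) + 0.452*log2(0.452/0.62) = 0.0834

0.0834 bits


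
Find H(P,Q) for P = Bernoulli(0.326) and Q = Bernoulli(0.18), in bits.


H(P,Q) = -p*log2(q) - (1-p)*log2(1-q). -0.326*log2(0.18) = 0.806502; -0.674*log2(0.82) = 0.192969. H(P,Q) = 0.806502 + 0.192969 = 0.9995

0.9995 bits


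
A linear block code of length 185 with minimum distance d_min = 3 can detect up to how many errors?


Detection capability = d_min - 1 = 3 - 1 = 2

2 errors
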